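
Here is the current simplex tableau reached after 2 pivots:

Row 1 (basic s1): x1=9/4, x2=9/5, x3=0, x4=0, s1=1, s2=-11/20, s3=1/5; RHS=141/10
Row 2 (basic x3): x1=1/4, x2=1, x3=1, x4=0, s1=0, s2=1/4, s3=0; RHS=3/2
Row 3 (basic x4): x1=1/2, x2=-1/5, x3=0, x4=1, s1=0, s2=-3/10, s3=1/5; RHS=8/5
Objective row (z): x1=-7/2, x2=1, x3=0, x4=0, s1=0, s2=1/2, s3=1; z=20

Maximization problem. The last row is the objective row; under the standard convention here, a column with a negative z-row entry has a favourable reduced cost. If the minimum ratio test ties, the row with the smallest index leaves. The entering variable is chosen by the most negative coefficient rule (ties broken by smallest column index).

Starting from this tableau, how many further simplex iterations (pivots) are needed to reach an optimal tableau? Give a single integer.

pivot: x1 in, x4 out → z = 156/5
pivot: s2 in, x3 out → z = 34
No improving column remains; optimal.

2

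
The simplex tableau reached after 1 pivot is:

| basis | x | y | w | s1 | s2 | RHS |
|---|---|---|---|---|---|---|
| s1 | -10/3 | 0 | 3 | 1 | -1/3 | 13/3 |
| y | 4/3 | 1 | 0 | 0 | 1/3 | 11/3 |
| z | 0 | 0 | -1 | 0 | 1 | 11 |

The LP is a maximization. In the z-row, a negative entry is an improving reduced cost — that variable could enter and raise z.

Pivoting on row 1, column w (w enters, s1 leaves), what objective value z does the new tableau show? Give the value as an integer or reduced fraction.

Minimum ratio for w: (13/3)/3 = 13/9.
z changes by −(z-row coeff of w)·ratio = −(-1)·(13/9) = 13/9.
New z = 11 + (13/9) = 112/9.

112/9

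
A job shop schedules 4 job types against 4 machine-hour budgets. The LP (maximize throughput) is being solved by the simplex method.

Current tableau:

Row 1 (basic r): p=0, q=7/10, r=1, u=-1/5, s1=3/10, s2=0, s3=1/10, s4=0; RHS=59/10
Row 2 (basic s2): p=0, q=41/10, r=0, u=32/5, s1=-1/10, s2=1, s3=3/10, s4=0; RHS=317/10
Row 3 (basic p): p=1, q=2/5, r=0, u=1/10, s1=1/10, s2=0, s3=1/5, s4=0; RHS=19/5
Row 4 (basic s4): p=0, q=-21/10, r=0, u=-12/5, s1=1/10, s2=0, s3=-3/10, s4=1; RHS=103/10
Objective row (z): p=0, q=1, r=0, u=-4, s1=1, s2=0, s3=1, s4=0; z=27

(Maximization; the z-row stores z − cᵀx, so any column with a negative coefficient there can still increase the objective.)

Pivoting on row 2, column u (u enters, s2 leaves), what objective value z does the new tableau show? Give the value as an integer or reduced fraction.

749/16

Minimum ratio for u: (317/10)/(32/5) = 317/64.
z changes by −(z-row coeff of u)·ratio = −(-4)·(317/64) = 317/16.
New z = 27 + (317/16) = 749/16.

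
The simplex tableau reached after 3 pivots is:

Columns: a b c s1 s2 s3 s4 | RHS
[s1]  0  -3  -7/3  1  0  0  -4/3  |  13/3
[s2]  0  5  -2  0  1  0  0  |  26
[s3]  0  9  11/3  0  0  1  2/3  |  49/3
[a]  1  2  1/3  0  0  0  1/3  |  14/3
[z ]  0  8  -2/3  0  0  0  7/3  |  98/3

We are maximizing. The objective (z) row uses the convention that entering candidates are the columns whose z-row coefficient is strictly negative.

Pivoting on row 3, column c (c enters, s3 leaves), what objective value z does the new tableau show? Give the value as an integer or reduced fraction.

392/11

Minimum ratio for c: (49/3)/(11/3) = 49/11.
z changes by −(z-row coeff of c)·ratio = −(-2/3)·(49/11) = 98/33.
New z = 98/3 + (98/33) = 392/11.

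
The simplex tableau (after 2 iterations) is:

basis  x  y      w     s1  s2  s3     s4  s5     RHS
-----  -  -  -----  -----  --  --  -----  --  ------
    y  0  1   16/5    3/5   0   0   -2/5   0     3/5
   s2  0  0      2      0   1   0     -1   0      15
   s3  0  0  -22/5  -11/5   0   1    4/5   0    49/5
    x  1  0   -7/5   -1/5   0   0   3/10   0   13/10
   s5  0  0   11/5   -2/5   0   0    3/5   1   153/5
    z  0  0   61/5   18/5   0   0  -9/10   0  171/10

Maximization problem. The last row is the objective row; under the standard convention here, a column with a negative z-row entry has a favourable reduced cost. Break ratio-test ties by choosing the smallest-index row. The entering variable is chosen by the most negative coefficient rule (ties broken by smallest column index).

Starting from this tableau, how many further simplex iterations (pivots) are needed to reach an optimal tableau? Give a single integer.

1

pivot: s4 in, x out → z = 21
No improving column remains; optimal.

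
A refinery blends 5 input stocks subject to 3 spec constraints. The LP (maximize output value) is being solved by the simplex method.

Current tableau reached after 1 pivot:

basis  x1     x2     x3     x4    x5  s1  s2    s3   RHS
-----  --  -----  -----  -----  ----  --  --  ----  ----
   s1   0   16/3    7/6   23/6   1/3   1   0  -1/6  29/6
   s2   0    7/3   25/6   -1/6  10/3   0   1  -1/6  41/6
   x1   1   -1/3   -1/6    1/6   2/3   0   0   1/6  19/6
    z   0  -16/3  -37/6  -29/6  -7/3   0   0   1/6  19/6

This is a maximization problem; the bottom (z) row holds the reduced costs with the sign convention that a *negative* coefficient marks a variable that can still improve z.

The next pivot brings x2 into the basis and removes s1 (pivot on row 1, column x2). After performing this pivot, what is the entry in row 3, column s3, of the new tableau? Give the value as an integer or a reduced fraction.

5/32

Pivot element is row 1, column x2: 16/3.
Normalize row 1: new (row 1, s3) = (-1/6)/(16/3) = -1/32.
row 3 ← row 3 − (-1/3)·(new row 1): 1/6 − (-1/3)·(-1/32) = 5/32.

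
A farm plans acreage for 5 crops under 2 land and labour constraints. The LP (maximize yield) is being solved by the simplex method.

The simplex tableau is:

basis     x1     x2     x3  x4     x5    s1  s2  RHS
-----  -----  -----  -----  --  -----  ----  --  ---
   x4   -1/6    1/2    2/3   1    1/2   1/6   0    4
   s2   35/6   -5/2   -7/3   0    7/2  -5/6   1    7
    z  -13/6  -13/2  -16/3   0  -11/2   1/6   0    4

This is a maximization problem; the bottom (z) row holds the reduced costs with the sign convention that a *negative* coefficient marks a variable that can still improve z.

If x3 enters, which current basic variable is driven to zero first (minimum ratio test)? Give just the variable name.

Ratios: row 1 (x4): 4/(2/3) = 6; row 2 (s2): entry -7/3 ≤ 0, skip.
Minimum ratio 6 is in the x4 row, so x4 leaves.

x4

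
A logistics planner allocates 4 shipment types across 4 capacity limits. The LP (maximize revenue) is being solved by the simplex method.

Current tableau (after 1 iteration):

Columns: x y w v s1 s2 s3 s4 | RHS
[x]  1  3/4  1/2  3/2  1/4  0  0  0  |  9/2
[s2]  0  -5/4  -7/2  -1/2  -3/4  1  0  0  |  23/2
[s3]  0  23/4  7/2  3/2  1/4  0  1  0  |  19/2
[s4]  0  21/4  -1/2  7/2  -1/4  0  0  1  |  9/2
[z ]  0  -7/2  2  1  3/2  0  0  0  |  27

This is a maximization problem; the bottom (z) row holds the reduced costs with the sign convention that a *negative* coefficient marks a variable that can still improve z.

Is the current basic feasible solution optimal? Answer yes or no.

Column y has objective-row coefficient -7/2, which is negative; an improving pivot exists, so not yet optimal.

no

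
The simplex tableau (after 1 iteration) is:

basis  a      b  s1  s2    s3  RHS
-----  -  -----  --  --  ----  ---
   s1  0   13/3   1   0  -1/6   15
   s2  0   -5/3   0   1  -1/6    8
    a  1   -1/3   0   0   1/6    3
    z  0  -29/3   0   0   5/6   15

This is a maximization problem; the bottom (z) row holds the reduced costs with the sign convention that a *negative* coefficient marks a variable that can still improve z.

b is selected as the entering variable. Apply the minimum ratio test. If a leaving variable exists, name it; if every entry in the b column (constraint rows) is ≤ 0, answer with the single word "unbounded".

s1

Ratios: row 1 (s1): 15/(13/3) = 45/13; row 2 (s2): entry -5/3 ≤ 0, skip; row 3 (a): entry -1/3 ≤ 0, skip.
Minimum ratio is in the s1 row, so s1 leaves.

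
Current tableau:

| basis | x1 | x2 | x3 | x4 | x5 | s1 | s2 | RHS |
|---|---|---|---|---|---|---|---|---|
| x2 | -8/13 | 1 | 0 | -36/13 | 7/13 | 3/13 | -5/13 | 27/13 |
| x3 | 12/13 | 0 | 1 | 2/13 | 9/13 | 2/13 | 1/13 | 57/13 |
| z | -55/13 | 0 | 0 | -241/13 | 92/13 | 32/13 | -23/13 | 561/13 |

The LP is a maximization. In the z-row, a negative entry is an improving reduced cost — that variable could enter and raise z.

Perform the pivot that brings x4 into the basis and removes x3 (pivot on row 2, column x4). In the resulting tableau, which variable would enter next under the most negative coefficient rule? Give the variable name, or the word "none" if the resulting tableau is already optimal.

Pivot element 2/13. New z-row = old z-row − (-241/13)·(row 2/(2/13)).
Updated z-row coefficients: x1: 107, x2: 0, x3: 241/2, x4: 0, x5: 181/2, s1: 21, s2: 15/2.
No coefficient is strictly negative; the tableau after this pivot is optimal.

none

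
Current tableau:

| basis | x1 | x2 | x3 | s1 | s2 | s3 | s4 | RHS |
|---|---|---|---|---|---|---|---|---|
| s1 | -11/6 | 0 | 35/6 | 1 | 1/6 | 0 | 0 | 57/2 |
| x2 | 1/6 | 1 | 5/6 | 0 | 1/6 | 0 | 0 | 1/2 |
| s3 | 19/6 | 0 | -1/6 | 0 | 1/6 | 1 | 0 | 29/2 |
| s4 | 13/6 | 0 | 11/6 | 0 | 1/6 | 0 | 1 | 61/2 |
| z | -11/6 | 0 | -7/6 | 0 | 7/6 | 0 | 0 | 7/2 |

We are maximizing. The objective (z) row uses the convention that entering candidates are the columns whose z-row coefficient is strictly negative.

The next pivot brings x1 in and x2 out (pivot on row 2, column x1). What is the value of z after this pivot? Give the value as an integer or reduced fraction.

9

Minimum ratio for x1: (1/2)/(1/6) = 3.
z changes by −(z-row coeff of x1)·ratio = −(-11/6)·3 = 11/2.
New z = 7/2 + (11/2) = 9.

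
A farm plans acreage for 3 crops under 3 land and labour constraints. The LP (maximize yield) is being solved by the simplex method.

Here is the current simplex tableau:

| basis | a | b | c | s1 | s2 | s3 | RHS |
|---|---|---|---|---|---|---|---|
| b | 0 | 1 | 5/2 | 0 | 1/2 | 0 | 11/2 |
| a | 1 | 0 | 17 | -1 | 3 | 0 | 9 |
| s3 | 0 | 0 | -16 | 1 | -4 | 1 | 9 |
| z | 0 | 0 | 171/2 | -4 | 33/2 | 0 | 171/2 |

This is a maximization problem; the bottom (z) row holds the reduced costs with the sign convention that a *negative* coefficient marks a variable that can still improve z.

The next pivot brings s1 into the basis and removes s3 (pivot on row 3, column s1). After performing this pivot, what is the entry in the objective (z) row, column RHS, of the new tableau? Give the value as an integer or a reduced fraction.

243/2

Pivot element is row 3, column s1: 1.
Normalize row 3: new (row 3, RHS) = 9/1 = 9.
z-row ← z-row − (-4)·(new row 3): 171/2 − (-4)·9 = 243/2.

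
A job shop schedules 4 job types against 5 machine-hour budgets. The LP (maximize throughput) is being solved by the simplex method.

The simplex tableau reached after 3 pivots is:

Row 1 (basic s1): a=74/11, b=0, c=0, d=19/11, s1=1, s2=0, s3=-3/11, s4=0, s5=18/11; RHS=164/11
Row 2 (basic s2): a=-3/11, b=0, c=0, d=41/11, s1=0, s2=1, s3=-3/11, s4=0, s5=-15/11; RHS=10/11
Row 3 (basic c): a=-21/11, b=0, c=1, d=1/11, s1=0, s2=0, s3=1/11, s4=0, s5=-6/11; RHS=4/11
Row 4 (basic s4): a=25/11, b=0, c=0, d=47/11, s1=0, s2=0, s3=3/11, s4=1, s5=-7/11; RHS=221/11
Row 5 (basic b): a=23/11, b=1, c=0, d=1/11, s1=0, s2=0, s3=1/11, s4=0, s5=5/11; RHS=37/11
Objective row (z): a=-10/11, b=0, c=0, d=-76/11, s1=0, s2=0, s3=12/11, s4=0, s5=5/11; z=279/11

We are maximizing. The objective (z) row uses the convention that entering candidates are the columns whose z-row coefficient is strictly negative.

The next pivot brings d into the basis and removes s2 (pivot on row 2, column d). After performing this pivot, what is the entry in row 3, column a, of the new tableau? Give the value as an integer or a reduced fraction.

Pivot element is row 2, column d: 41/11.
Normalize row 2: new (row 2, a) = (-3/11)/(41/11) = -3/41.
row 3 ← row 3 − (1/11)·(new row 2): -21/11 − (1/11)·(-3/41) = -78/41.

-78/41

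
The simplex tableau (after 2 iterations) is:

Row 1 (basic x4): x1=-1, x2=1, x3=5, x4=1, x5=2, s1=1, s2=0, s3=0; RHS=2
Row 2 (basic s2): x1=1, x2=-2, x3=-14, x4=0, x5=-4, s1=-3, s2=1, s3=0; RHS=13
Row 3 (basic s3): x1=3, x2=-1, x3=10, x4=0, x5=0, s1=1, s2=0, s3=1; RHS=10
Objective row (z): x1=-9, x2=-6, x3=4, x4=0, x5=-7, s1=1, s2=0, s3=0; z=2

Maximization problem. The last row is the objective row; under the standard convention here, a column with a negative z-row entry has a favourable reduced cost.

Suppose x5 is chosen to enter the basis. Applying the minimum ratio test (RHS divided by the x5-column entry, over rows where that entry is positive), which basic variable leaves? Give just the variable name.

Ratios: row 1 (x4): 2/2 = 1; row 2 (s2): entry -4 ≤ 0, skip; row 3 (s3): entry 0 ≤ 0, skip.
Minimum ratio 1 is in the x4 row, so x4 leaves.

x4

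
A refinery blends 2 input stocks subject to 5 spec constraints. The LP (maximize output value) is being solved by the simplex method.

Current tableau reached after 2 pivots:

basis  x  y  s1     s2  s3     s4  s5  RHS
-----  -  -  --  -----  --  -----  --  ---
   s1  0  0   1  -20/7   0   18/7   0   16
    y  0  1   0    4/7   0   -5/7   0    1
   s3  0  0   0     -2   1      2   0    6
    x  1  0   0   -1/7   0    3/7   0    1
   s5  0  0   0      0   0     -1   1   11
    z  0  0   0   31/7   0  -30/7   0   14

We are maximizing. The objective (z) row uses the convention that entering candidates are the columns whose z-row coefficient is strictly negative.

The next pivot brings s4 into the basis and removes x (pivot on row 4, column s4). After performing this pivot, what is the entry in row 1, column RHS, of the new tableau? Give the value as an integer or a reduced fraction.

Pivot element is row 4, column s4: 3/7.
Normalize row 4: new (row 4, RHS) = 1/(3/7) = 7/3.
row 1 ← row 1 − (18/7)·(new row 4): 16 − (18/7)·(7/3) = 10.

10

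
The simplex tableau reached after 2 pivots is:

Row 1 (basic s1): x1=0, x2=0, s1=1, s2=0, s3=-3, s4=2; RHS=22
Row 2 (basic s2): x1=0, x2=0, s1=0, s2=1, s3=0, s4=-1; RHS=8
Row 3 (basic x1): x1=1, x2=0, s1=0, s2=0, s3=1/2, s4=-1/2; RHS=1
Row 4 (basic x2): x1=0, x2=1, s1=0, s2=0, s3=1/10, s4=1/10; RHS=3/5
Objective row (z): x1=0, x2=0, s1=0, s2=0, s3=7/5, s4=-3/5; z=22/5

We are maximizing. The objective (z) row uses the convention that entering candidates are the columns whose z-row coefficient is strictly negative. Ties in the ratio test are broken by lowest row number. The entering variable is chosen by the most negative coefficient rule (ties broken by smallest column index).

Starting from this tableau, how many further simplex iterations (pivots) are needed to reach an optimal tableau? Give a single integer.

pivot: s4 in, x2 out → z = 8
No improving column remains; optimal.

1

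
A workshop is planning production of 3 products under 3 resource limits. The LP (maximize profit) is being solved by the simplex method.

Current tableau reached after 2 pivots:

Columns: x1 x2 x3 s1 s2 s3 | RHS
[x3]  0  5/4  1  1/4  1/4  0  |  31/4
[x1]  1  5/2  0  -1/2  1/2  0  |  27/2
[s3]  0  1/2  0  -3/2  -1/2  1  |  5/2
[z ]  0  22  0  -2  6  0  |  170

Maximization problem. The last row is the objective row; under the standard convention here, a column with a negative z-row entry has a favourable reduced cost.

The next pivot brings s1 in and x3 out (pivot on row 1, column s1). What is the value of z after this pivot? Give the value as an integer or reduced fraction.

232

Minimum ratio for s1: (31/4)/(1/4) = 31.
z changes by −(z-row coeff of s1)·ratio = −(-2)·31 = 62.
New z = 170 + 62 = 232.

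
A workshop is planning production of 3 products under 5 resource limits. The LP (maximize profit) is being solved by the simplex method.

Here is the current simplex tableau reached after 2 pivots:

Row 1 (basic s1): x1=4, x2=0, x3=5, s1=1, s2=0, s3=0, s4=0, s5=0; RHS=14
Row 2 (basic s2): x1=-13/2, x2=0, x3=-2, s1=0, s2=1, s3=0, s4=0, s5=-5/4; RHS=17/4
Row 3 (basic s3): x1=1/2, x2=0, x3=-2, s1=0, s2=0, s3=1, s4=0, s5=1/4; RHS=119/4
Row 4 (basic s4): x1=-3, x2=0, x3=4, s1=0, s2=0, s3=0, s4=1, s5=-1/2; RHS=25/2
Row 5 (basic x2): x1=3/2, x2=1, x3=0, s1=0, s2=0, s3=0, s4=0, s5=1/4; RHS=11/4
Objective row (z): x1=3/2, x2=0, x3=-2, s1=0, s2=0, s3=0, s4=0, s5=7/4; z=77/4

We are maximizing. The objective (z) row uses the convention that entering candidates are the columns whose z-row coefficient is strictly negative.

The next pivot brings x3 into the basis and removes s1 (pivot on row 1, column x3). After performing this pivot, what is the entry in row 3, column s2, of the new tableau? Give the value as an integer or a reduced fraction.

Pivot element is row 1, column x3: 5.
Normalize row 1: new (row 1, s2) = 0/5 = 0.
row 3 ← row 3 − (-2)·(new row 1): 0 − (-2)·0 = 0.

0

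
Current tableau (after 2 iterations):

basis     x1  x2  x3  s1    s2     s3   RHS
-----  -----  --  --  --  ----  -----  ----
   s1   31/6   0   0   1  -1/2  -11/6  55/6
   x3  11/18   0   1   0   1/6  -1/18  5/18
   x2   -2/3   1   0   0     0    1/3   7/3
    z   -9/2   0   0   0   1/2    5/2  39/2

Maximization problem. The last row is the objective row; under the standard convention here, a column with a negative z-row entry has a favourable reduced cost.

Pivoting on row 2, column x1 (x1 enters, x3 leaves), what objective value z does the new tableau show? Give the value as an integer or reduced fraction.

237/11

Minimum ratio for x1: (5/18)/(11/18) = 5/11.
z changes by −(z-row coeff of x1)·ratio = −(-9/2)·(5/11) = 45/22.
New z = 39/2 + (45/22) = 237/11.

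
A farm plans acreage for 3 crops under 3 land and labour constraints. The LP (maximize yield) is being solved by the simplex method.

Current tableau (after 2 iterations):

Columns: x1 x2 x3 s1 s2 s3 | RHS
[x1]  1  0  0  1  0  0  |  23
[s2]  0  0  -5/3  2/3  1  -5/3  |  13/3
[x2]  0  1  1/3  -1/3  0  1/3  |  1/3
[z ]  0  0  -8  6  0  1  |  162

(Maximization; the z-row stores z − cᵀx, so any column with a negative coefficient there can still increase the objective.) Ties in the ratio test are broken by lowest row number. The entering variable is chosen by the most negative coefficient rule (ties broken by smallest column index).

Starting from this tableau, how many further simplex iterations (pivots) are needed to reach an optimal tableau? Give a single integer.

pivot: x3 in, x2 out → z = 170
pivot: s1 in, x1 out → z = 216
No improving column remains; optimal.

2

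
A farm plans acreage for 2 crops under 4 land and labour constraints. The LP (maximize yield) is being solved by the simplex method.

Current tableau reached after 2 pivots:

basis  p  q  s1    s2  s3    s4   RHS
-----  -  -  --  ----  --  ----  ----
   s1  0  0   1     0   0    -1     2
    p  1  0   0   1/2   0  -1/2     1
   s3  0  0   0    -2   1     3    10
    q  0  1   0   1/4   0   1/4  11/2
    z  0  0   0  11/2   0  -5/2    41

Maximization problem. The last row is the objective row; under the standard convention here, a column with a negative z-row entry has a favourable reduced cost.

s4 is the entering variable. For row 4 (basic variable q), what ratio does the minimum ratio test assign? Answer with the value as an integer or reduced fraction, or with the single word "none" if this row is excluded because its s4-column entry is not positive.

22

Ratio = RHS / (s4 entry) = (11/2) / (1/4) = 22.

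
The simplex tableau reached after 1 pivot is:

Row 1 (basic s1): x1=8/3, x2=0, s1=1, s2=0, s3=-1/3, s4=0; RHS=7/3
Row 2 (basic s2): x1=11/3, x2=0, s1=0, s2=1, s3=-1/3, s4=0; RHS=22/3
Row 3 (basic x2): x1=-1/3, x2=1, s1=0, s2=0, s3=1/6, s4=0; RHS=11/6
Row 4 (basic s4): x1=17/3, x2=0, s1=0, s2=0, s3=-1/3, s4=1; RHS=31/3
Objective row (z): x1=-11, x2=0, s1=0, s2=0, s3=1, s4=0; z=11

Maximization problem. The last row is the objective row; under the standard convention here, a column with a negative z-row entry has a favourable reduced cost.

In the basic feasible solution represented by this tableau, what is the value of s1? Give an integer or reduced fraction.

s1 is basic (row 1); its value is the RHS of that row: 7/3.

7/3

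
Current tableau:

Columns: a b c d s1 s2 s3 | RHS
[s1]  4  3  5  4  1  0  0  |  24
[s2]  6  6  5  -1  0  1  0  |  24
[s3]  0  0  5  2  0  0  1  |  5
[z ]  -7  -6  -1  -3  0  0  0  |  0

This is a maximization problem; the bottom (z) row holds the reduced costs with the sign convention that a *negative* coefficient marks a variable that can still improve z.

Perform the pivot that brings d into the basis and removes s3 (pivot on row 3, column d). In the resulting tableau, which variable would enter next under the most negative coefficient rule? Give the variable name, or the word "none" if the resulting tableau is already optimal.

a

Pivot element 2. New z-row = old z-row − (-3)·(row 3/2).
Updated z-row coefficients: a: -7, b: -6, c: 13/2, d: 0, s1: 0, s2: 0, s3: 3/2.
The most negative is -7 in column a, so a would enter next.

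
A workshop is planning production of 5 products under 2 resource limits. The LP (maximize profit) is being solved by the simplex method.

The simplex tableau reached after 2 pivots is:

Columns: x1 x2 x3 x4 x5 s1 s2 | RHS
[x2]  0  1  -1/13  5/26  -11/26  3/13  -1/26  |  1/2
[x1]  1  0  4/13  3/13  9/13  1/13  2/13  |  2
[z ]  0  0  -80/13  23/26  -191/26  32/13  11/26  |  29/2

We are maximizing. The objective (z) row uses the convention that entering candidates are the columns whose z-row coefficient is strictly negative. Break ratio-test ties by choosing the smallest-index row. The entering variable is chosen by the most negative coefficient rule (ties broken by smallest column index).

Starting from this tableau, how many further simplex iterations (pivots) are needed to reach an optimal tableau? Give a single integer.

pivot: x5 in, x1 out → z = 643/18
pivot: x3 in, x5 out → z = 109/2
No improving column remains; optimal.

2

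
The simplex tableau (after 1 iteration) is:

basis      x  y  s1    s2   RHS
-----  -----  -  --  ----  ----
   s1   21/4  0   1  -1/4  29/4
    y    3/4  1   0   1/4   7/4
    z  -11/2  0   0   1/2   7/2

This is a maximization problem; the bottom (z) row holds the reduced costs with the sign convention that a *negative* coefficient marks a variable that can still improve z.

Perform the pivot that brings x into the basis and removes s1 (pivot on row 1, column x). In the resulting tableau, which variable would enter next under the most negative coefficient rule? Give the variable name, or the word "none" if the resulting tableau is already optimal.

none

Pivot element 21/4. New z-row = old z-row − (-11/2)·(row 1/(21/4)).
Updated z-row coefficients: x: 0, y: 0, s1: 22/21, s2: 5/21.
No coefficient is strictly negative; the tableau after this pivot is optimal.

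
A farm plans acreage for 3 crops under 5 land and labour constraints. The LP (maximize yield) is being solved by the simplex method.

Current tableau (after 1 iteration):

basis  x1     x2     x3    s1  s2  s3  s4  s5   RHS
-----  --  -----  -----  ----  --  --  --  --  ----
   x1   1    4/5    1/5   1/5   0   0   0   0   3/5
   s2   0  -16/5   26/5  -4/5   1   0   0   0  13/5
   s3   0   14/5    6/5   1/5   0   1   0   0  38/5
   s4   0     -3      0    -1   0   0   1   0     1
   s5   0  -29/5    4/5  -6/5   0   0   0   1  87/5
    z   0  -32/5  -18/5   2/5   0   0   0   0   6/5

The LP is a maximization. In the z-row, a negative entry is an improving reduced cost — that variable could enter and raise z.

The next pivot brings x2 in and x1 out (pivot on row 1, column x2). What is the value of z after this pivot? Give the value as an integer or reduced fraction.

6

Minimum ratio for x2: (3/5)/(4/5) = 3/4.
z changes by −(z-row coeff of x2)·ratio = −(-32/5)·(3/4) = 24/5.
New z = 6/5 + (24/5) = 6.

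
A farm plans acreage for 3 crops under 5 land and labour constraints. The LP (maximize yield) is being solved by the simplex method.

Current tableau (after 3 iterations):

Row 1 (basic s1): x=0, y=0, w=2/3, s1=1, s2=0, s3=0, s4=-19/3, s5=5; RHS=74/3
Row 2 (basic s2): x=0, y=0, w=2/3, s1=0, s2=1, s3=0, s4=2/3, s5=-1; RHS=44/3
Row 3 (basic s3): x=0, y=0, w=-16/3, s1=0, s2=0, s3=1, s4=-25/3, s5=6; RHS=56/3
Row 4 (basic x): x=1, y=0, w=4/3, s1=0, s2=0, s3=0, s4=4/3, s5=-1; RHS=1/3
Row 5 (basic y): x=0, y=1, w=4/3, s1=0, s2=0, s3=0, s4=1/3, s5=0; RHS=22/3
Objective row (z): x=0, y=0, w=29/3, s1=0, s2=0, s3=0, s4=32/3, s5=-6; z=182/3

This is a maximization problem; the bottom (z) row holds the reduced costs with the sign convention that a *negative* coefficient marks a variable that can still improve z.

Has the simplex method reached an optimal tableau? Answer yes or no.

Column s5 has objective-row coefficient -6, which is negative; an improving pivot exists, so not yet optimal.

no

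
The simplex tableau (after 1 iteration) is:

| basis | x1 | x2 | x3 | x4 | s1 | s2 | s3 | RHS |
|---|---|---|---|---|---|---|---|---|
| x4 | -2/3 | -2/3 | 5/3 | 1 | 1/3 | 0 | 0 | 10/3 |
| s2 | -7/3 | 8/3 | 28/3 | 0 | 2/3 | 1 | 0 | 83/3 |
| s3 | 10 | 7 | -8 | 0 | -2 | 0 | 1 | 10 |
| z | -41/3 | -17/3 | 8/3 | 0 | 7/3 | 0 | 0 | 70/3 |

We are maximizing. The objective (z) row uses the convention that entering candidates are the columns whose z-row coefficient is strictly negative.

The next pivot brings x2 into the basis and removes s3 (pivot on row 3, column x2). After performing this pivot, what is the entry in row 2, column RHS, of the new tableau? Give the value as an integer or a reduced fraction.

167/7

Pivot element is row 3, column x2: 7.
Normalize row 3: new (row 3, RHS) = 10/7 = 10/7.
row 2 ← row 2 − (8/3)·(new row 3): 83/3 − (8/3)·(10/7) = 167/7.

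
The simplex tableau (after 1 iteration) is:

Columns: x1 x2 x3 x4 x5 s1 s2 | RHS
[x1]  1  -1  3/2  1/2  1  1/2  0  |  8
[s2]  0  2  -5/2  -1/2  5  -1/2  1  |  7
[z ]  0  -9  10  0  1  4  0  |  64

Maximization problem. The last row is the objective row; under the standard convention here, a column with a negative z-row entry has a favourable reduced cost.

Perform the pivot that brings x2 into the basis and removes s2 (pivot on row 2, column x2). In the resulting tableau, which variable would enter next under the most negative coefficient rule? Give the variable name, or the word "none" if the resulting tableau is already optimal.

x4

Pivot element 2. New z-row = old z-row − (-9)·(row 2/2).
Updated z-row coefficients: x1: 0, x2: 0, x3: -5/4, x4: -9/4, x5: 47/2, s1: 7/4, s2: 9/2.
The most negative is -9/4 in column x4, so x4 would enter next.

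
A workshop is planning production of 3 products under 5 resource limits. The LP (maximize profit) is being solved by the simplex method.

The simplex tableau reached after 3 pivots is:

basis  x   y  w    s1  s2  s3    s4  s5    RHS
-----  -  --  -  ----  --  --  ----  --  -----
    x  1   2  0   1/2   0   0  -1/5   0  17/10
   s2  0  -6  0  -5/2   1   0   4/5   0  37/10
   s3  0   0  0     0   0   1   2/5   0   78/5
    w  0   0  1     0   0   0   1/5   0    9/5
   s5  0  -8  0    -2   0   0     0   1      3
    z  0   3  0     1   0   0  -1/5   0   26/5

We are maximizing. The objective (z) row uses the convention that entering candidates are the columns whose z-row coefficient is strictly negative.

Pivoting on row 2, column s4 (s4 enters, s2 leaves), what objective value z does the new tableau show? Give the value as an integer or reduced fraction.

Minimum ratio for s4: (37/10)/(4/5) = 37/8.
z changes by −(z-row coeff of s4)·ratio = −(-1/5)·(37/8) = 37/40.
New z = 26/5 + (37/40) = 49/8.

49/8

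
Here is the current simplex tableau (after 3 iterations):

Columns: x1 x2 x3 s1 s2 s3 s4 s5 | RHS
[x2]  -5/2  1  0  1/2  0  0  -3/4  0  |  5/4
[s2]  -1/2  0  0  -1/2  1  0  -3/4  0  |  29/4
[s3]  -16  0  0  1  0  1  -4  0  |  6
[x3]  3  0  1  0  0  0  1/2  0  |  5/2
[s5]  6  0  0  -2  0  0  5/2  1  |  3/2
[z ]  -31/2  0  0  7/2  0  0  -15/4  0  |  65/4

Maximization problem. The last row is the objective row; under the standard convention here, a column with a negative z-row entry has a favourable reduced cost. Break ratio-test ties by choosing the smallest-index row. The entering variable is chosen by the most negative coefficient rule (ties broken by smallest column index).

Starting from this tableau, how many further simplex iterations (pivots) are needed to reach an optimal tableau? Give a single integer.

pivot: x1 in, s5 out → z = 161/8
pivot: s1 in, x3 out → z = 553/24
No improving column remains; optimal.

2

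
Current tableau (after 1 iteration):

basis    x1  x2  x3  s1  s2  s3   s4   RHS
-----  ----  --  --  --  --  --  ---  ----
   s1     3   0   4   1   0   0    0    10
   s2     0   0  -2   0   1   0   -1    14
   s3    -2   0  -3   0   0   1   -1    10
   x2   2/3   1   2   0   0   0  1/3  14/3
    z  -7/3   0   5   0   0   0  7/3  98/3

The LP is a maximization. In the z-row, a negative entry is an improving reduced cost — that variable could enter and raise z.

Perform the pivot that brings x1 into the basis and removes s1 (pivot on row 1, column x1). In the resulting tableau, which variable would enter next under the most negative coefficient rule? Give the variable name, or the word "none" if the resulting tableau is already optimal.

none

Pivot element 3. New z-row = old z-row − (-7/3)·(row 1/3).
Updated z-row coefficients: x1: 0, x2: 0, x3: 73/9, s1: 7/9, s2: 0, s3: 0, s4: 7/3.
No coefficient is strictly negative; the tableau after this pivot is optimal.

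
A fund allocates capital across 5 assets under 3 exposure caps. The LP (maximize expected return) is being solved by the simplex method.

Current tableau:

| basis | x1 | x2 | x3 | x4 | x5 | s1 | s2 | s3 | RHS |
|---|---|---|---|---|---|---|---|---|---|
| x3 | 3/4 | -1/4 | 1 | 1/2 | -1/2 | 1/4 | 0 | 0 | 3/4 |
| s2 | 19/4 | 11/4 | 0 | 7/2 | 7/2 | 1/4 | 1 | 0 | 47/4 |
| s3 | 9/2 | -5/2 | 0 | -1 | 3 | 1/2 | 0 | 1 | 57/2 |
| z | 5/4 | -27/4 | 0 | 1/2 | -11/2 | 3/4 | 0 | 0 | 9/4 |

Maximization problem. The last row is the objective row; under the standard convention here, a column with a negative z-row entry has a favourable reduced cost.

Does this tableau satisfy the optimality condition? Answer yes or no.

no

Column x2 has objective-row coefficient -27/4, which is negative; an improving pivot exists, so not yet optimal.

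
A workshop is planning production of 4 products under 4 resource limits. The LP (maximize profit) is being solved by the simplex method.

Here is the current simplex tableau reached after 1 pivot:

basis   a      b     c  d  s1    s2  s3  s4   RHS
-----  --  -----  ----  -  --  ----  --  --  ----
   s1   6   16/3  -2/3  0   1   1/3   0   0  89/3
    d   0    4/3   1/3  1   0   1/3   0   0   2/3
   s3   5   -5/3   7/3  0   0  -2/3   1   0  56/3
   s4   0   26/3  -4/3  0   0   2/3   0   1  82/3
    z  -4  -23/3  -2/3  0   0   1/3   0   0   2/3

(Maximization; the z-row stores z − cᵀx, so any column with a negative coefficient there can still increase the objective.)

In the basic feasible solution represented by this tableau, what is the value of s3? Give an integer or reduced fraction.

56/3

s3 is basic (row 3); its value is the RHS of that row: 56/3.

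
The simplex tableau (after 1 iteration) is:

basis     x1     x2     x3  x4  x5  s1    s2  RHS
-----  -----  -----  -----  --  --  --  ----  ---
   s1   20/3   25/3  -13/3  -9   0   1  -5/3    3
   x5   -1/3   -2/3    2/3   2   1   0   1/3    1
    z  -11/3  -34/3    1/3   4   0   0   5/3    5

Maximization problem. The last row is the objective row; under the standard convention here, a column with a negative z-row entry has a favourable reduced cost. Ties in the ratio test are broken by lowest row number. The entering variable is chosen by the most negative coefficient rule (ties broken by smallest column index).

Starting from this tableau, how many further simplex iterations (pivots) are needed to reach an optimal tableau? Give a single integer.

pivot: x2 in, s1 out → z = 227/25
pivot: x4 in, x5 out → z = 273/16
pivot: x3 in, x4 out → z = 245/8
No improving column remains; optimal.

3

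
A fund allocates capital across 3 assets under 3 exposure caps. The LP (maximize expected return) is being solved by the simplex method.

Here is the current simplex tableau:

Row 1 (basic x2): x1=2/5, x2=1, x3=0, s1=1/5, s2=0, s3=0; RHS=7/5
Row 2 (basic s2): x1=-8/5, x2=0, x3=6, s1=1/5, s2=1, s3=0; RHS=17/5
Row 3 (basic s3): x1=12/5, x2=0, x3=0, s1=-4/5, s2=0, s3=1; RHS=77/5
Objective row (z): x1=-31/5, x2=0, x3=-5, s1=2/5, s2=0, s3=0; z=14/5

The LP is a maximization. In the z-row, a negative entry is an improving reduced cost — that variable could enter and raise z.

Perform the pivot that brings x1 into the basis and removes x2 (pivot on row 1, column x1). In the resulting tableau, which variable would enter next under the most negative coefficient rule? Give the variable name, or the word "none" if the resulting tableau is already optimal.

Pivot element 2/5. New z-row = old z-row − (-31/5)·(row 1/(2/5)).
Updated z-row coefficients: x1: 0, x2: 31/2, x3: -5, s1: 7/2, s2: 0, s3: 0.
The most negative is -5 in column x3, so x3 would enter next.

x3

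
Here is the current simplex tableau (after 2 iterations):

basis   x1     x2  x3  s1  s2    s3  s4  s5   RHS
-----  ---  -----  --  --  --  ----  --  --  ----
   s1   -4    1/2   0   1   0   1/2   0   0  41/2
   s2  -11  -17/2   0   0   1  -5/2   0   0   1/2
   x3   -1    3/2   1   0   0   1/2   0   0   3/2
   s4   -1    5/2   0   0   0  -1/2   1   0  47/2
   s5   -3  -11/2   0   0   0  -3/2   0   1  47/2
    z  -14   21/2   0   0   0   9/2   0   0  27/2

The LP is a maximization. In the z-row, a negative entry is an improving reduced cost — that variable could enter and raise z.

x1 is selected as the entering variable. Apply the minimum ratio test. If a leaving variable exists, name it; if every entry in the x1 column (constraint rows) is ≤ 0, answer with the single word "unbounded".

x1-column entries: row 1: -4, row 2: -11, row 3: -1, row 4: -1, row 5: -3. All ≤ 0, so x1 can increase without bound; the LP is unbounded in this direction.

unbounded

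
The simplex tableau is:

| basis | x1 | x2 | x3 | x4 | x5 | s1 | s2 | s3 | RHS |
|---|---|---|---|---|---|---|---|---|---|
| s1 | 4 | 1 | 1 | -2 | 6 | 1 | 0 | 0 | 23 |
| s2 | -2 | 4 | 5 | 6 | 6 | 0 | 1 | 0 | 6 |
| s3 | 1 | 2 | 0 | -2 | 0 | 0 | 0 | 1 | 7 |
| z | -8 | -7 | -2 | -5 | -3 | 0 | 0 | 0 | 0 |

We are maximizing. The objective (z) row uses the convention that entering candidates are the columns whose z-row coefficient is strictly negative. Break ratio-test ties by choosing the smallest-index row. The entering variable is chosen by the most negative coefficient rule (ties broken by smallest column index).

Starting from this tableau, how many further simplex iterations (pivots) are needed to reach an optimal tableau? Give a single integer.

pivot: x1 in, s1 out → z = 46
pivot: x4 in, s2 out → z = 155/2
No improving column remains; optimal.

2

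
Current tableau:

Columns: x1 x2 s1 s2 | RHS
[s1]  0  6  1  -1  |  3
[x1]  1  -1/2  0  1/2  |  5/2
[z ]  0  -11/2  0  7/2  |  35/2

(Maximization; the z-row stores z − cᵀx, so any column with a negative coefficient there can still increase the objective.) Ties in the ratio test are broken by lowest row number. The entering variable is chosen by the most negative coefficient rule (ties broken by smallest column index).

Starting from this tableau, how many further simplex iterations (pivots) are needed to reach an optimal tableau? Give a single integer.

1

pivot: x2 in, s1 out → z = 81/4
No improving column remains; optimal.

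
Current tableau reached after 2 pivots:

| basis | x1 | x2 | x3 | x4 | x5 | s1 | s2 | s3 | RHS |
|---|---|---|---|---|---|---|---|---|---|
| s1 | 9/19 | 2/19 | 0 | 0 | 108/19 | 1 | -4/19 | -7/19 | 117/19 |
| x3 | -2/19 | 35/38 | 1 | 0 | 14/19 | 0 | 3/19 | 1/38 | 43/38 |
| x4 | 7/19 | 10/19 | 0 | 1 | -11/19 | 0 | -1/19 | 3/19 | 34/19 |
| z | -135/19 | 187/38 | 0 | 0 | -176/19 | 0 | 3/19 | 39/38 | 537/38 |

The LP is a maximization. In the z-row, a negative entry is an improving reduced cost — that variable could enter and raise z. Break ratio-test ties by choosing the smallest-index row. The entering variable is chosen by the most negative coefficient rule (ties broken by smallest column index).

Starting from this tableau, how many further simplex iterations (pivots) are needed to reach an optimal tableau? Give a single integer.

pivot: x5 in, s1 out → z = 145/6
pivot: x1 in, x4 out → z = 609/10
pivot: s2 in, x3 out → z = 503/7
No improving column remains; optimal.

3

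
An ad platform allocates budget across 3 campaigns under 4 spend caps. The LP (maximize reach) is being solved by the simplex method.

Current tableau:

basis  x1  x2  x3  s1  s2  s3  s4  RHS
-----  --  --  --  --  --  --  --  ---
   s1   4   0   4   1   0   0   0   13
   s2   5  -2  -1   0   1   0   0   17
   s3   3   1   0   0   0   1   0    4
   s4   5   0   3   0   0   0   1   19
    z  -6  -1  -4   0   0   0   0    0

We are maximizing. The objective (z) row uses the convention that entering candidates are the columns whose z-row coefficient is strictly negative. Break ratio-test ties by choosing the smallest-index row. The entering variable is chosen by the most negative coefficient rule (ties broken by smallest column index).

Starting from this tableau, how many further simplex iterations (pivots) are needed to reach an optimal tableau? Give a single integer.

pivot: x1 in, s3 out → z = 8
pivot: x3 in, s1 out → z = 47/3
pivot: x2 in, x1 out → z = 17
No improving column remains; optimal.

3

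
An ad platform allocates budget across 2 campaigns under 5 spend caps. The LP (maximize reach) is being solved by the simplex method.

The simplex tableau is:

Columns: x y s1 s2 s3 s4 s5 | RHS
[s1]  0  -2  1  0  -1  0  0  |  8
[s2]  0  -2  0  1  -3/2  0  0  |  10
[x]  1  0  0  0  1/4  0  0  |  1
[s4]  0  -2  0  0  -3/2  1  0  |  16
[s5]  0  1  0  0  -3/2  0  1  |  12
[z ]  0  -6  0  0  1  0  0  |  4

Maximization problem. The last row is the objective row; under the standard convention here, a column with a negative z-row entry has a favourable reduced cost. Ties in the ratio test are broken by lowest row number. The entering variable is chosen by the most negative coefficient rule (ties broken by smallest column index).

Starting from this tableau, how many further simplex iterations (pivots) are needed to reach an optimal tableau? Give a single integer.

pivot: y in, s5 out → z = 76
pivot: s3 in, x out → z = 108
No improving column remains; optimal.

2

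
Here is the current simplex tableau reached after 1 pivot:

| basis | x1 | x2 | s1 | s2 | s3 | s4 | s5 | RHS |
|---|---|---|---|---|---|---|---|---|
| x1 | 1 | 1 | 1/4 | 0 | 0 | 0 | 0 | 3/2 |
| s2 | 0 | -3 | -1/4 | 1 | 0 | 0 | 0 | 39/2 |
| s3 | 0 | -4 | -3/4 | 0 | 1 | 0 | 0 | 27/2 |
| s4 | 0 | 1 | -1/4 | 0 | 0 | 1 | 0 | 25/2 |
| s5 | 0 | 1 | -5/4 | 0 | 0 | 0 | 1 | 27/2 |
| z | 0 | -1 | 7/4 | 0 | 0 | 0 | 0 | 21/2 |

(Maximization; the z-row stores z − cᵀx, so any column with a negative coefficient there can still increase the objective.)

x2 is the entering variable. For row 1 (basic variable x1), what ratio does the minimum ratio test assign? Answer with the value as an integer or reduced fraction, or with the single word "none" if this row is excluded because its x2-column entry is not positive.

3/2

Ratio = RHS / (x2 entry) = (3/2) / 1 = 3/2.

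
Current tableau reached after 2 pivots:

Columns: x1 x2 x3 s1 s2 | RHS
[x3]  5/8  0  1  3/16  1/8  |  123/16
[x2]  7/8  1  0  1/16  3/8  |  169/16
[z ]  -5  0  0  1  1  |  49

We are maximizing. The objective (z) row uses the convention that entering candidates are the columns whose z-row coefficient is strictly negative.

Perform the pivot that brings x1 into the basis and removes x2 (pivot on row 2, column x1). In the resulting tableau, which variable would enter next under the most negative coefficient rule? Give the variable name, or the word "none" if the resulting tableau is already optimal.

none

Pivot element 7/8. New z-row = old z-row − (-5)·(row 2/(7/8)).
Updated z-row coefficients: x1: 0, x2: 40/7, x3: 0, s1: 19/14, s2: 22/7.
No coefficient is strictly negative; the tableau after this pivot is optimal.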